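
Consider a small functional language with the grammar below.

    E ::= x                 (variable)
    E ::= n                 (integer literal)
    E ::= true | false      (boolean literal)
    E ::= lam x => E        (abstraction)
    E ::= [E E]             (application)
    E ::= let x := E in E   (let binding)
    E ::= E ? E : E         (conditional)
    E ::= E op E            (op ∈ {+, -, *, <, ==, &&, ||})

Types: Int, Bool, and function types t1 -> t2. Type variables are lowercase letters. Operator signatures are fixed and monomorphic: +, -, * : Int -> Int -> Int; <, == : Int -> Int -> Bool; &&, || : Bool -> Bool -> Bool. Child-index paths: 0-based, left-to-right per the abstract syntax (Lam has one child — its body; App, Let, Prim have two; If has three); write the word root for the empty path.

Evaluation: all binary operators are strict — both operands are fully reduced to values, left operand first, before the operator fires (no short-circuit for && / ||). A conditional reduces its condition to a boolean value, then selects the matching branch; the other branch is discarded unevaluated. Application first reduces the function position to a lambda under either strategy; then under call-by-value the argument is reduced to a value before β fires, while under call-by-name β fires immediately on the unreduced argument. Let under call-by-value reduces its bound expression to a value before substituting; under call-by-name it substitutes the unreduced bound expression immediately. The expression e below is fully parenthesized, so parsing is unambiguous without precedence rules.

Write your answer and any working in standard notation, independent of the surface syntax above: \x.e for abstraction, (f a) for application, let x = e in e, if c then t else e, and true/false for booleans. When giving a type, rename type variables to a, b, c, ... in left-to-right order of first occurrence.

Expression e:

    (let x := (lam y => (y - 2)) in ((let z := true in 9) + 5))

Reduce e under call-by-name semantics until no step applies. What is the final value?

Answer: 14

Derivation:
step 0: (let x = (\y.(y - 2)) in ((let z = true in 9) + 5))
step 1: [let@root] ((let z = true in 9) + 5)
step 2: [let@0] (9 + 5)
step 3: [delta@root] 14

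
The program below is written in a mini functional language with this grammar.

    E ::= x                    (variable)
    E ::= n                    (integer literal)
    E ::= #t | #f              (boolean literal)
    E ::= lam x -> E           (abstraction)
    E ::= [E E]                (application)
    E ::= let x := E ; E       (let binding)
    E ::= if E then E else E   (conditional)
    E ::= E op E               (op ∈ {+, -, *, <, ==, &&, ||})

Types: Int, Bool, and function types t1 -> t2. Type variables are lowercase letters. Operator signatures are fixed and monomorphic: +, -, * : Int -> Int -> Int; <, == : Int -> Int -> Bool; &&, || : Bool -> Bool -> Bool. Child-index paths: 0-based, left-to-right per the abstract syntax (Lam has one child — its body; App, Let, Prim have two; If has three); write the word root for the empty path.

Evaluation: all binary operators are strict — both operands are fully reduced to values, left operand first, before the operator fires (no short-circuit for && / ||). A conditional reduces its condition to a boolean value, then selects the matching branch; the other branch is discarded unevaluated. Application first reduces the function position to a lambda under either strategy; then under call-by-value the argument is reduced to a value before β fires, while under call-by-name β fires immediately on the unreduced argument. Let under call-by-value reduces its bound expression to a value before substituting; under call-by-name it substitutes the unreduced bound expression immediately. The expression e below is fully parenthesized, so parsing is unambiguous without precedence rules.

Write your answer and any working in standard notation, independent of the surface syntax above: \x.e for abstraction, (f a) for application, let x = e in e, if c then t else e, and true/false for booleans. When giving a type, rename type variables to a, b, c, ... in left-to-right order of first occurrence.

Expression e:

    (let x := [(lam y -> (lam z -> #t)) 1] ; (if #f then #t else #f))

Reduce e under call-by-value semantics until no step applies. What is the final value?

Trace:
step 0: (let x = ((\y.(\z.true)) 1) in (if false then true else false))
step 1: [beta@0] (let x = (\z.true) in (if false then true else false))
step 2: [let@root] (if false then true else false)
step 3: [if@root] false

Answer: false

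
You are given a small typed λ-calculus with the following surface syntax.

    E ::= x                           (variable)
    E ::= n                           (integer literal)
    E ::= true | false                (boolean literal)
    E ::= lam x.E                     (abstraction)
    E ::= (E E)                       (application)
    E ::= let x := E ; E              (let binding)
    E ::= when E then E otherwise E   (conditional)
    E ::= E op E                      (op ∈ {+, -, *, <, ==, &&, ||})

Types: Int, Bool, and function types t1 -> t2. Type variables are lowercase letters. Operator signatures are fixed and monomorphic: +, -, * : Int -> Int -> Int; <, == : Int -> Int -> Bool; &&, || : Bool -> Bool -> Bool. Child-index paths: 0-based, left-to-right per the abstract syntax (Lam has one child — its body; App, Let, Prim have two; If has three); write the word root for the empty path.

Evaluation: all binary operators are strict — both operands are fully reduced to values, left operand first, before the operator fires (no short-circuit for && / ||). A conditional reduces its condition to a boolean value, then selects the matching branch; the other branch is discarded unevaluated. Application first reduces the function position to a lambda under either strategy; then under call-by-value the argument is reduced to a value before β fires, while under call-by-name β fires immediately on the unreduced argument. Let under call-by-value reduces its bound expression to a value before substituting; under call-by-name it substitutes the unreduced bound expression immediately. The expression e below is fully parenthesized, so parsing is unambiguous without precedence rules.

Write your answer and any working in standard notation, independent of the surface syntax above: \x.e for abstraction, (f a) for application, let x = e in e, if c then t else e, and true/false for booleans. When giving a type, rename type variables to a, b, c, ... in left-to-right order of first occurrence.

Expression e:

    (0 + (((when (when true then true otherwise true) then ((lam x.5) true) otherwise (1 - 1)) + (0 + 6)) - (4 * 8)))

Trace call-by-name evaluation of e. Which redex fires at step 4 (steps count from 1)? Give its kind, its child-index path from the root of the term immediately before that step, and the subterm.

Answer: delta at 1.0.1 : (0 + 6)

Working:
step 0: (0 + (((if (if true then true else true) then ((\x.5) true) else (1 - 1)) + (0 + 6)) - (4 * 8)))
step 1: [if@1.0.0.0] (0 + (((if true then ((\x.5) true) else (1 - 1)) + (0 + 6)) - (4 * 8)))
step 2: [if@1.0.0] (0 + ((((\x.5) true) + (0 + 6)) - (4 * 8)))
step 3: [beta@1.0.0] (0 + ((5 + (0 + 6)) - (4 * 8)))
step 4: [delta@1.0.1] (0 + ((5 + 6) - (4 * 8)))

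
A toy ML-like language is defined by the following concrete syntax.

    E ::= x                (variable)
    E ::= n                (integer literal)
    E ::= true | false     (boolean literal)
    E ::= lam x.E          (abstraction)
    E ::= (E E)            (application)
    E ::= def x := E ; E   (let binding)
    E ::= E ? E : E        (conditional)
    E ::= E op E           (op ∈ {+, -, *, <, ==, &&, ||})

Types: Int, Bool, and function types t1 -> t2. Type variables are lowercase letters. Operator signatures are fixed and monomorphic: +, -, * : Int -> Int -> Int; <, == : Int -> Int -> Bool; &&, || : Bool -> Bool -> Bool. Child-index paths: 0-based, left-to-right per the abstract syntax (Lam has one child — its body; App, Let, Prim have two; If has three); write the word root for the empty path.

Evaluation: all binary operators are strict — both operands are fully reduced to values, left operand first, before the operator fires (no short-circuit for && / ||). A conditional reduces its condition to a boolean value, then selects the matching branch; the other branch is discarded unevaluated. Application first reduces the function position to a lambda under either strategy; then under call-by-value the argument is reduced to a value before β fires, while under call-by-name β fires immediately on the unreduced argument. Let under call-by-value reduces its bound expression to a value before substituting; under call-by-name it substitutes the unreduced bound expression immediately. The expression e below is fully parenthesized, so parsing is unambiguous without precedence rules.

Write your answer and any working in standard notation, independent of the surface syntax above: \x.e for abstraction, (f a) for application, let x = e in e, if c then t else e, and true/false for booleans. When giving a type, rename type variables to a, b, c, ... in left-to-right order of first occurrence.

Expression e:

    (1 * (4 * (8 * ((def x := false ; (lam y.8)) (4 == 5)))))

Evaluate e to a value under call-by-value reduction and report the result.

Answer: 256

Derivation:
step 0: (1 * (4 * (8 * ((let x = false in (\y.8)) (4 == 5)))))
step 1: [let@1.1.1.0] (1 * (4 * (8 * ((\y.8) (4 == 5)))))
step 2: [delta@1.1.1.1] (1 * (4 * (8 * ((\y.8) false))))
step 3: [beta@1.1.1] (1 * (4 * (8 * 8)))
step 4: [delta@1.1] (1 * (4 * 64))
step 5: [delta@1] (1 * 256)
step 6: [delta@root] 256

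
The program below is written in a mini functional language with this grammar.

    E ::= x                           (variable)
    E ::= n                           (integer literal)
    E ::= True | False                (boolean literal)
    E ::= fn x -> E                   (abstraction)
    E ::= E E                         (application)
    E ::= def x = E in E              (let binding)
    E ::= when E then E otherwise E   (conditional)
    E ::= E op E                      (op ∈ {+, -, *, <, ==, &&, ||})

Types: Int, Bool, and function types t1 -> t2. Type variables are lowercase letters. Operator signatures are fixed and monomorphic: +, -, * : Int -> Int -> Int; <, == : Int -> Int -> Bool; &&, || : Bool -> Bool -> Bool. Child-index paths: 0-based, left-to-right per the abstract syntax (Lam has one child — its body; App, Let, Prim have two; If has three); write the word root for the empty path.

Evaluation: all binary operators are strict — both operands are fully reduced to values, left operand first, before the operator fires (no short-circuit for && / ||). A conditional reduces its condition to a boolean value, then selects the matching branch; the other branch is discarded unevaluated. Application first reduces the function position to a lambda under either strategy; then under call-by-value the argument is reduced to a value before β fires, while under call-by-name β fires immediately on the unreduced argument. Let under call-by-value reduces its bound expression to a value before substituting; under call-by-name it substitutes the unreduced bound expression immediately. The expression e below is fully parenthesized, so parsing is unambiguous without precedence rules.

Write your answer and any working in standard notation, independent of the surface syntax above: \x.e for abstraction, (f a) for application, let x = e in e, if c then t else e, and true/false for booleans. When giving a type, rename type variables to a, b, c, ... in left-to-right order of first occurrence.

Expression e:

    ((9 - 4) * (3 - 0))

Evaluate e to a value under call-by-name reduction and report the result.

Answer: 15

Trace:
step 0: ((9 - 4) * (3 - 0))
step 1: [delta@0] (5 * (3 - 0))
step 2: [delta@1] (5 * 3)
step 3: [delta@root] 15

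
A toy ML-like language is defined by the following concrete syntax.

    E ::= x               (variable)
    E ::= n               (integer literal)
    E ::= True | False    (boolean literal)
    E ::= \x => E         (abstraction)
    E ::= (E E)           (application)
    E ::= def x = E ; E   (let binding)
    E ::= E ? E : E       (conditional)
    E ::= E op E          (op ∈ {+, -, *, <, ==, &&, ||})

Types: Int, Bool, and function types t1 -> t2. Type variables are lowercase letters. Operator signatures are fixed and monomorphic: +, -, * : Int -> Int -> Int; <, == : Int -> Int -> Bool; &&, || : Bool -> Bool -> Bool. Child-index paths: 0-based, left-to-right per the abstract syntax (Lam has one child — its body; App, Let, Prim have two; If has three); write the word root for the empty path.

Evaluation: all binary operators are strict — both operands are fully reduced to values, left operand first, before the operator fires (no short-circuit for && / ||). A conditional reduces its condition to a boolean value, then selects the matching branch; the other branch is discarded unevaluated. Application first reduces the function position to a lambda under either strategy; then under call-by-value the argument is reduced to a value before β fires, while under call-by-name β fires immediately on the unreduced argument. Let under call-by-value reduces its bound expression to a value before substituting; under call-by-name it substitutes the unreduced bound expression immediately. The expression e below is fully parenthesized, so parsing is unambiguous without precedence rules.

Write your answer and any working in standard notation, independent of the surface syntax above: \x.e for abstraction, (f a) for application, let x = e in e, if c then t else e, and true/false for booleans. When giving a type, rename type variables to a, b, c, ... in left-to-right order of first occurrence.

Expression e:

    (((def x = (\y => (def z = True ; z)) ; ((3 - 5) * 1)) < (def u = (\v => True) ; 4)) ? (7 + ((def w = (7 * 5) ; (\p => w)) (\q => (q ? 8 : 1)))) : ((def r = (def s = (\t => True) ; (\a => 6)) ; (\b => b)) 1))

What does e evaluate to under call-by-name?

Answer: 42

Trace:
step 0: (if ((let x = (\y.(let z = true in z)) in ((3 - 5) * 1)) < (let u = (\v.true) in 4)) then (7 + ((let w = (7 * 5) in (\p.w)) (\q.(if q then 8 else 1)))) else ((let r = (let s = (\t.true) in (\a.6)) in (\b.b)) 1))
step 1: [let@0.0] (if (((3 - 5) * 1) < (let u = (\v.true) in 4)) then (7 + ((let w = (7 * 5) in (\p.w)) (\q.(if q then 8 else 1)))) else ((let r = (let s = (\t.true) in (\a.6)) in (\b.b)) 1))
step 2: [delta@0.0.0] (if ((-2 * 1) < (let u = (\v.true) in 4)) then (7 + ((let w = (7 * 5) in (\p.w)) (\q.(if q then 8 else 1)))) else ((let r = (let s = (\t.true) in (\a.6)) in (\b.b)) 1))
step 3: [delta@0.0] (if (-2 < (let u = (\v.true) in 4)) then (7 + ((let w = (7 * 5) in (\p.w)) (\q.(if q then 8 else 1)))) else ((let r = (let s = (\t.true) in (\a.6)) in (\b.b)) 1))
step 4: [let@0.1] (if (-2 < 4) then (7 + ((let w = (7 * 5) in (\p.w)) (\q.(if q then 8 else 1)))) else ((let r = (let s = (\t.true) in (\a.6)) in (\b.b)) 1))
step 5: [delta@0] (if true then (7 + ((let w = (7 * 5) in (\p.w)) (\q.(if q then 8 else 1)))) else ((let r = (let s = (\t.true) in (\a.6)) in (\b.b)) 1))
step 6: [if@root] (7 + ((let w = (7 * 5) in (\p.w)) (\q.(if q then 8 else 1))))
step 7: [let@1.0] (7 + ((\p.(7 * 5)) (\q.(if q then 8 else 1))))
step 8: [beta@1] (7 + (7 * 5))
step 9: [delta@1] (7 + 35)
step 10: [delta@root] 42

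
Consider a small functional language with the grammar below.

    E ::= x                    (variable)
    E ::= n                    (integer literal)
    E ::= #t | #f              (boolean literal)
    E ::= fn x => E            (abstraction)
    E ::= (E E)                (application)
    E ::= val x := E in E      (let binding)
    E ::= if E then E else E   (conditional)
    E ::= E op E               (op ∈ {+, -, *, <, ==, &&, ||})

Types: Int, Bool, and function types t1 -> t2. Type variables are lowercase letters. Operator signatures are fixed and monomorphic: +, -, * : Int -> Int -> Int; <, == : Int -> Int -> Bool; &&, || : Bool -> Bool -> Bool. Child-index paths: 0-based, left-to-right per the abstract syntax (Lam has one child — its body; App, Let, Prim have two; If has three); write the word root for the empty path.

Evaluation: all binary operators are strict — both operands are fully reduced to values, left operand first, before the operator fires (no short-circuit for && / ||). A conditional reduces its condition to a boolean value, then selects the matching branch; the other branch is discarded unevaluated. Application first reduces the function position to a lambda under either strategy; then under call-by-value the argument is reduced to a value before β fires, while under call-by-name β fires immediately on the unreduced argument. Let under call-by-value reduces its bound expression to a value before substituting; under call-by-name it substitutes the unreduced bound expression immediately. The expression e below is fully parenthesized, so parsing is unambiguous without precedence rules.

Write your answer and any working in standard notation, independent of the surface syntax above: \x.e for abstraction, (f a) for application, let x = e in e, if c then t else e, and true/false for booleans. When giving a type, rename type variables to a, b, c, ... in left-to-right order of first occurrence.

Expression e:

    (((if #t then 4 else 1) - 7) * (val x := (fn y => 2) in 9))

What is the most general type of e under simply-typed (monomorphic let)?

Answer: Int

Working:
  unify Bool ~ Bool
  unify Int ~ Int
  unify Int ~ Int
  unify Int ~ Int
  unify Int ~ Int
\y._ : a -> Int
let x : a -> Int
  unify Int ~ Int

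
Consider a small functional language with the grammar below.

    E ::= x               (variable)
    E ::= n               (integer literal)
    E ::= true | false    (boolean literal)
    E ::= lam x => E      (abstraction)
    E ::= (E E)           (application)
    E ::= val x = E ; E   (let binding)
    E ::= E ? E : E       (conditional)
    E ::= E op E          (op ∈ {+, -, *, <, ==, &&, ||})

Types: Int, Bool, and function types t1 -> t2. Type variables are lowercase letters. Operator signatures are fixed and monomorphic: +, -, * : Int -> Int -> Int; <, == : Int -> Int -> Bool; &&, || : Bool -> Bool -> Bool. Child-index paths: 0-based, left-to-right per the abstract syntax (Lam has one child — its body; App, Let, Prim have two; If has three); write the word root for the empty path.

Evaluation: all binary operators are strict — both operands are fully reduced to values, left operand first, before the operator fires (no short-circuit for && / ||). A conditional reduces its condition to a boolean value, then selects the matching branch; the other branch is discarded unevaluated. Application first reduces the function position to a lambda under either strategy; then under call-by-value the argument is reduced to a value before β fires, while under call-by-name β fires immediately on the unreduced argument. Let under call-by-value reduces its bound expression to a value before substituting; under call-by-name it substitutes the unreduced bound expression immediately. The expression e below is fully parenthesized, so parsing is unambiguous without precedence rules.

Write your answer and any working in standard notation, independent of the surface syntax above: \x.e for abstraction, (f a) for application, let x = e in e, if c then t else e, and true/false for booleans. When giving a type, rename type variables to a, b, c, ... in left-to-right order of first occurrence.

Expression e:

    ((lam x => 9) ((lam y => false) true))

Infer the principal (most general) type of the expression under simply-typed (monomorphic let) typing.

Answer: Int

Trace:
\x._ : a -> Int
\y._ : b -> Bool
  unify b -> Bool ~ Bool -> c
  unify b ~ Bool
  unify Bool ~ c
_ _ : Bool
  unify a -> Int ~ Bool -> d
  unify a ~ Bool
  unify Int ~ d
_ _ : Int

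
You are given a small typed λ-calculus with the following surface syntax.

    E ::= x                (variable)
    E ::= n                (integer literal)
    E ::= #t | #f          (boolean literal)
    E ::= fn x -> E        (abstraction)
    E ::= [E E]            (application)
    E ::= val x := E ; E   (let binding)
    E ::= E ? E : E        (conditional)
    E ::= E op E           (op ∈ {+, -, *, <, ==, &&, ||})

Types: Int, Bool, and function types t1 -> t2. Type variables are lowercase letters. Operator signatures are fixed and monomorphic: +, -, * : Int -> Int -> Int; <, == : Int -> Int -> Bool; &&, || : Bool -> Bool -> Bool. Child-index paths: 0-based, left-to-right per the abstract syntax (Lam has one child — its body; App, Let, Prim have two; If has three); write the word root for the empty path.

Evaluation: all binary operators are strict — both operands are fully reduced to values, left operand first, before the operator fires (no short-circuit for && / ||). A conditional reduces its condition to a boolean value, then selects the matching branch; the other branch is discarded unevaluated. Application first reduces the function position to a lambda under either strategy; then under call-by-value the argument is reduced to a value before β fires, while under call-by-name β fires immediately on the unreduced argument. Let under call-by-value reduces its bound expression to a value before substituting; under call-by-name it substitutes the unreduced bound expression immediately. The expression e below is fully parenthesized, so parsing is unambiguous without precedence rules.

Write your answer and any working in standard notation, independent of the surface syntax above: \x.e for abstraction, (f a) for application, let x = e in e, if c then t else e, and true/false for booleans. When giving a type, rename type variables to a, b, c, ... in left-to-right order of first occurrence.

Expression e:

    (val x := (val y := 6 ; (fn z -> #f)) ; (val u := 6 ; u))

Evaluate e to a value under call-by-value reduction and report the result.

Answer: 6

Trace:
step 0: (let x = (let y = 6 in (\z.false)) in (let u = 6 in u))
step 1: [let@0] (let x = (\z.false) in (let u = 6 in u))
step 2: [let@root] (let u = 6 in u)
step 3: [let@root] 6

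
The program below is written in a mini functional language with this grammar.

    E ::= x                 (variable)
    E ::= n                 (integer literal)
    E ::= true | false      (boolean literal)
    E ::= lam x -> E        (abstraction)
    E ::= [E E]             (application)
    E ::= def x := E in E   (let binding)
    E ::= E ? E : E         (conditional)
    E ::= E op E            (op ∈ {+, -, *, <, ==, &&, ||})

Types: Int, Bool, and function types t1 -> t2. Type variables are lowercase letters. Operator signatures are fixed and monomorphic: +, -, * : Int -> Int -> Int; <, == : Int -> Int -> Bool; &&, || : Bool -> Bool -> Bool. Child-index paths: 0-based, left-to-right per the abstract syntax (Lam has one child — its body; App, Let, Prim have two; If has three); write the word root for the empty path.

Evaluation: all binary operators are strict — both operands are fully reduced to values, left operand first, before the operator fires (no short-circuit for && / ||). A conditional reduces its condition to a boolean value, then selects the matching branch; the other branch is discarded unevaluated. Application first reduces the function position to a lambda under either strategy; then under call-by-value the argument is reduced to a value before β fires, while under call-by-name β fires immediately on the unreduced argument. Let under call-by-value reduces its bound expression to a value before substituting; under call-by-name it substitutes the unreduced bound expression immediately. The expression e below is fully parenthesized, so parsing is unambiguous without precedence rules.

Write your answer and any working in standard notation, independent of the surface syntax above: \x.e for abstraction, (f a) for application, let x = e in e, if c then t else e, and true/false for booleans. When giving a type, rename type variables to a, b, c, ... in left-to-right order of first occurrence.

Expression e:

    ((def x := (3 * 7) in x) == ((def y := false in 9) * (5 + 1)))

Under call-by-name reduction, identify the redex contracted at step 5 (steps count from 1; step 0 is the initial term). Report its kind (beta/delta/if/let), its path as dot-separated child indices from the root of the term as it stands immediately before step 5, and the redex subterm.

Answer: delta at 1 : (9 * 6)

Derivation:
step 0: ((let x = (3 * 7) in x) == ((let y = false in 9) * (5 + 1)))
step 1: [let@0] ((3 * 7) == ((let y = false in 9) * (5 + 1)))
step 2: [delta@0] (21 == ((let y = false in 9) * (5 + 1)))
step 3: [let@1.0] (21 == (9 * (5 + 1)))
step 4: [delta@1.1] (21 == (9 * 6))
step 5: [delta@1] (21 == 54)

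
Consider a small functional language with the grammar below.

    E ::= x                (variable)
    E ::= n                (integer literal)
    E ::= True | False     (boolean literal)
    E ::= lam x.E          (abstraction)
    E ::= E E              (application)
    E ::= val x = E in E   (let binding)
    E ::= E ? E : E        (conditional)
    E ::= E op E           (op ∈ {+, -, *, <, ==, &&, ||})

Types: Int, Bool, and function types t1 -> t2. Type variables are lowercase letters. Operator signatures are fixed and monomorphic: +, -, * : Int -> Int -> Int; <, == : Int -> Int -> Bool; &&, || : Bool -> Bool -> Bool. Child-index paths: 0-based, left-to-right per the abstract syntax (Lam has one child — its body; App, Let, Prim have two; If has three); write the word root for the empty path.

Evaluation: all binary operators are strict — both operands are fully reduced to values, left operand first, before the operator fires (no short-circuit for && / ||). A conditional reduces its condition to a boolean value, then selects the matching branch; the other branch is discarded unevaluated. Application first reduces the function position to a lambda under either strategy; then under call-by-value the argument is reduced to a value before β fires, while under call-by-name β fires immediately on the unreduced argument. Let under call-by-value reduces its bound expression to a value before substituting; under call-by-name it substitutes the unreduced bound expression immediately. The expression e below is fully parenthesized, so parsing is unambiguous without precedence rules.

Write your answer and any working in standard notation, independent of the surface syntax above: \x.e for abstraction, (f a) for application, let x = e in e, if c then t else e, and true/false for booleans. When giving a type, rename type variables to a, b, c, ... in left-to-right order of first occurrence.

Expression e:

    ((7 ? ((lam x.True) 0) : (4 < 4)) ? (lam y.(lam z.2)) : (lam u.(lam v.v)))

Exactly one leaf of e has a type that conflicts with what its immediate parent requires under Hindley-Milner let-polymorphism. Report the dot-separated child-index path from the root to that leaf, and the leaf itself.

Answer: 0.0 : 7

Trace:
  unify Int ~ Bool
  FAIL: mismatch Int ~ Bool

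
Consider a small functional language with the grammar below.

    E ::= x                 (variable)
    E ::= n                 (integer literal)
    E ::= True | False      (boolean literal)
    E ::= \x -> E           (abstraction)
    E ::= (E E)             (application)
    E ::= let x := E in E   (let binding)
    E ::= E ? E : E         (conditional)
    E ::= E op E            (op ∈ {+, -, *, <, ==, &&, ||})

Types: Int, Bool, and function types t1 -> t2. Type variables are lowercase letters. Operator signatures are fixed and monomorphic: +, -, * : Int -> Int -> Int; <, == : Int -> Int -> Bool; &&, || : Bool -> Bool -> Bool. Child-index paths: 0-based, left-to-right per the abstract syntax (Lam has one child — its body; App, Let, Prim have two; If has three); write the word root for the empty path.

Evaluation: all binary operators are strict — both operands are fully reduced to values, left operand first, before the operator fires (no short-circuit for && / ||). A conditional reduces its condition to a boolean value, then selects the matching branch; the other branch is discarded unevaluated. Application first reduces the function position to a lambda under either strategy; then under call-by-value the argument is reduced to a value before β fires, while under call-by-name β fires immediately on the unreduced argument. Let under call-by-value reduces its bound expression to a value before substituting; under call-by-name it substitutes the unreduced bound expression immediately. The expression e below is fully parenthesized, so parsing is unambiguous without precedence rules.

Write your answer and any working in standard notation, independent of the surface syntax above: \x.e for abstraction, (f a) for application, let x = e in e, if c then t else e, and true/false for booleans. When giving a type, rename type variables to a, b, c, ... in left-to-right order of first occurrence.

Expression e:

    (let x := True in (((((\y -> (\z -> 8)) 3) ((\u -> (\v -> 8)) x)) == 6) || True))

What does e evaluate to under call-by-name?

Answer: true

Derivation:
step 0: (let x = true in (((((\y.(\z.8)) 3) ((\u.(\v.8)) x)) == 6) || true))
step 1: [let@root] (((((\y.(\z.8)) 3) ((\u.(\v.8)) true)) == 6) || true)
step 2: [beta@0.0.0] ((((\z.8) ((\u.(\v.8)) true)) == 6) || true)
step 3: [beta@0.0] ((8 == 6) || true)
step 4: [delta@0] (false || true)
step 5: [delta@root] true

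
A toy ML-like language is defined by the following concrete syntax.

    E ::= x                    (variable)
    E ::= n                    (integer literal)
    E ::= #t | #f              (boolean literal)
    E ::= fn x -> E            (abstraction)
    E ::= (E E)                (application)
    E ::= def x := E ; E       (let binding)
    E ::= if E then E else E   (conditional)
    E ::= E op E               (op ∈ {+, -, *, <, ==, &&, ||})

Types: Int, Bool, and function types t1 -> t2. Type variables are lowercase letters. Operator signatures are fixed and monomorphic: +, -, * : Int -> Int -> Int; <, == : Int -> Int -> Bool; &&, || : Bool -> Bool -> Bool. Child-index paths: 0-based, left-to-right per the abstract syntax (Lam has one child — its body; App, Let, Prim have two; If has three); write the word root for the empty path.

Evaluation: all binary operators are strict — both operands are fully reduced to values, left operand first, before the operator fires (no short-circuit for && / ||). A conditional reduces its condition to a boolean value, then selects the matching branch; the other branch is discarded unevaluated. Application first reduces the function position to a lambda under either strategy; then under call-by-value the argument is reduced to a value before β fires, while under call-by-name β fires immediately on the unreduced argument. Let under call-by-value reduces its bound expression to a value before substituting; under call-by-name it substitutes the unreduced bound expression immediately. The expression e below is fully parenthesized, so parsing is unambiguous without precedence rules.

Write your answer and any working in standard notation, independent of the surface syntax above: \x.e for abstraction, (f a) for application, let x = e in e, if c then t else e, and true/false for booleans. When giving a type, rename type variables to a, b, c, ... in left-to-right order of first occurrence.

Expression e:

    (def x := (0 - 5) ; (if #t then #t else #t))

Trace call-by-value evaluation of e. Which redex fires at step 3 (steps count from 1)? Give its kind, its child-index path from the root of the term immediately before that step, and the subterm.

Answer: if at root : (if true then true else true)

Trace:
step 0: (let x = (0 - 5) in (if true then true else true))
step 1: [delta@0] (let x = -5 in (if true then true else true))
step 2: [let@root] (if true then true else true)
step 3: [if@root] true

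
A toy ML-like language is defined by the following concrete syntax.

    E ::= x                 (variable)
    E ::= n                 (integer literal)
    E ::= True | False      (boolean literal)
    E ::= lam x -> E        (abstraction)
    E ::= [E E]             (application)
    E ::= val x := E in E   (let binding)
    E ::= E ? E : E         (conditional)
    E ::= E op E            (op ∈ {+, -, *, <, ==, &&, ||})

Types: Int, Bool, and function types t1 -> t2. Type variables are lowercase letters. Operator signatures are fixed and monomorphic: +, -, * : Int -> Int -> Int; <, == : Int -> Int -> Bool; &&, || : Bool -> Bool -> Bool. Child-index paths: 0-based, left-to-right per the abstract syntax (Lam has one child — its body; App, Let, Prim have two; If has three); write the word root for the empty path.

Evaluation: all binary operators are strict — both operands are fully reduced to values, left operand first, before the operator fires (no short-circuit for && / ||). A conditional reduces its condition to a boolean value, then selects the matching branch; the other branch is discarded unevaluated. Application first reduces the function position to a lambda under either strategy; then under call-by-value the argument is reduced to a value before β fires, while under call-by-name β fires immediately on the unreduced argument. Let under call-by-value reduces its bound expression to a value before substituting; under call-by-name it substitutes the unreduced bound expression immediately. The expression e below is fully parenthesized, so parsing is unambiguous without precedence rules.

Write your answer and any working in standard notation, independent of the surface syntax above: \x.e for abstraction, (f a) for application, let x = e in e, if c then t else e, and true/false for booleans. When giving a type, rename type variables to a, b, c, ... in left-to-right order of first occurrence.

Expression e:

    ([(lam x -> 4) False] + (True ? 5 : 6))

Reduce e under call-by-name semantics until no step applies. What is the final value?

Answer: 9

Trace:
step 0: (((\x.4) false) + (if true then 5 else 6))
step 1: [beta@0] (4 + (if true then 5 else 6))
step 2: [if@1] (4 + 5)
step 3: [delta@root] 9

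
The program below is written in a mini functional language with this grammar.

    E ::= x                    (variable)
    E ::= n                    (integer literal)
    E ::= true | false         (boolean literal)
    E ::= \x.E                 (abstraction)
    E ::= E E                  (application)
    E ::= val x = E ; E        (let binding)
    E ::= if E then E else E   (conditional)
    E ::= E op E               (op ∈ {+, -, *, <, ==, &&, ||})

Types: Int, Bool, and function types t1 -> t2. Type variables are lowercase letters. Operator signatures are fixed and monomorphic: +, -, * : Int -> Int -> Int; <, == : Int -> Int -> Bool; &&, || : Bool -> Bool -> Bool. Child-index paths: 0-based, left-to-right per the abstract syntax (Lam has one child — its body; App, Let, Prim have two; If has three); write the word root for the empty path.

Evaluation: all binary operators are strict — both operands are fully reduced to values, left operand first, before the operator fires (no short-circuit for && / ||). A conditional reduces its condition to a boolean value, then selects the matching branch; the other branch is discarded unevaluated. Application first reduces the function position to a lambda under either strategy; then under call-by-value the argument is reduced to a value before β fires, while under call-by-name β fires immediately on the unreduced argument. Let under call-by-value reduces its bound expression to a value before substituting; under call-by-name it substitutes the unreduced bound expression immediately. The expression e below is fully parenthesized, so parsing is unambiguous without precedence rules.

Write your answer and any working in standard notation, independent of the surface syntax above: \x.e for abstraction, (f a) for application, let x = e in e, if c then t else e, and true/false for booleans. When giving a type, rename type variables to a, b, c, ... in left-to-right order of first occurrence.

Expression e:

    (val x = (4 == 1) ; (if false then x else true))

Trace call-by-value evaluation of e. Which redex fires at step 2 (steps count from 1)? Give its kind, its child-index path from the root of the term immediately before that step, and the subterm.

Trace:
step 0: (let x = (4 == 1) in (if false then x else true))
step 1: [delta@0] (let x = false in (if false then x else true))
step 2: [let@root] (if false then false else true)

Answer: let at root : (let x = false in (if false then x else true))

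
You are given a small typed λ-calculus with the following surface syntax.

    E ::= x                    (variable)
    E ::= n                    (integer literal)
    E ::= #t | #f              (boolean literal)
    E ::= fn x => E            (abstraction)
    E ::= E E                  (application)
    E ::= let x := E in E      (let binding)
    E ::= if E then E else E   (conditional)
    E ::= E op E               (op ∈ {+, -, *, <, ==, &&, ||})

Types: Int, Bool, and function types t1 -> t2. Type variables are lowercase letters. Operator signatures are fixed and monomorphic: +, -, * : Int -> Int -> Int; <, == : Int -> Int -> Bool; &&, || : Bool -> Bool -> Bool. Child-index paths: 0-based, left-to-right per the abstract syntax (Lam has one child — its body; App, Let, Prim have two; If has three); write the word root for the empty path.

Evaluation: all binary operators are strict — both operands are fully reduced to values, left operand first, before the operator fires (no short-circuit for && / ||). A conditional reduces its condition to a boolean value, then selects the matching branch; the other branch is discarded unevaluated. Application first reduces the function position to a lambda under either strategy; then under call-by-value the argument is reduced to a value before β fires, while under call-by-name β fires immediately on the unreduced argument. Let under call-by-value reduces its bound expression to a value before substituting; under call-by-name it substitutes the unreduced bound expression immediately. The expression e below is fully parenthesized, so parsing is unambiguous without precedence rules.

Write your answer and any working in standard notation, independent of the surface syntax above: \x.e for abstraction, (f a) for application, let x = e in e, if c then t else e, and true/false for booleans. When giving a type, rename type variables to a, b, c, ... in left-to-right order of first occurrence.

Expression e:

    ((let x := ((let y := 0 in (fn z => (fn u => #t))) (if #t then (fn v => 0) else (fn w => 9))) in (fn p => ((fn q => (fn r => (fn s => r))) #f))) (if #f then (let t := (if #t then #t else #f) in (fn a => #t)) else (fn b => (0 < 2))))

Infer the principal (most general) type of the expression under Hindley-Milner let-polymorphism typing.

Answer: a -> b -> a

Trace:
let y : Int
\u._ : b -> Bool
\z._ : a -> b -> Bool
  unify Bool ~ Bool
\v._ : c -> Int
\w._ : d -> Int
  unify c -> Int ~ d -> Int
  unify c ~ d
  unify Int ~ Int
  unify a -> b -> Bool ~ (d -> Int) -> e
  unify a ~ d -> Int
  unify b -> Bool ~ e
_ _ : b -> Bool
let x : forall. b -> Bool
r : h
\s._ : i -> h
\r._ : h -> i -> h
\q._ : g -> h -> i -> h
  unify g -> h -> i -> h ~ Bool -> j
  unify g ~ Bool
  unify h -> i -> h ~ j
_ _ : h -> i -> h
\p._ : f -> h -> i -> h
  unify Bool ~ Bool
  unify Bool ~ Bool
  unify Bool ~ Bool
let t : Bool
\a._ : k -> Bool
  unify Int ~ Int
  unify Int ~ Int
\b._ : l -> Bool
  unify k -> Bool ~ l -> Bool
  unify k ~ l
  unify Bool ~ Bool
  unify f -> h -> i -> h ~ (l -> Bool) -> m
  unify f ~ l -> Bool
  unify h -> i -> h ~ m
_ _ : h -> i -> h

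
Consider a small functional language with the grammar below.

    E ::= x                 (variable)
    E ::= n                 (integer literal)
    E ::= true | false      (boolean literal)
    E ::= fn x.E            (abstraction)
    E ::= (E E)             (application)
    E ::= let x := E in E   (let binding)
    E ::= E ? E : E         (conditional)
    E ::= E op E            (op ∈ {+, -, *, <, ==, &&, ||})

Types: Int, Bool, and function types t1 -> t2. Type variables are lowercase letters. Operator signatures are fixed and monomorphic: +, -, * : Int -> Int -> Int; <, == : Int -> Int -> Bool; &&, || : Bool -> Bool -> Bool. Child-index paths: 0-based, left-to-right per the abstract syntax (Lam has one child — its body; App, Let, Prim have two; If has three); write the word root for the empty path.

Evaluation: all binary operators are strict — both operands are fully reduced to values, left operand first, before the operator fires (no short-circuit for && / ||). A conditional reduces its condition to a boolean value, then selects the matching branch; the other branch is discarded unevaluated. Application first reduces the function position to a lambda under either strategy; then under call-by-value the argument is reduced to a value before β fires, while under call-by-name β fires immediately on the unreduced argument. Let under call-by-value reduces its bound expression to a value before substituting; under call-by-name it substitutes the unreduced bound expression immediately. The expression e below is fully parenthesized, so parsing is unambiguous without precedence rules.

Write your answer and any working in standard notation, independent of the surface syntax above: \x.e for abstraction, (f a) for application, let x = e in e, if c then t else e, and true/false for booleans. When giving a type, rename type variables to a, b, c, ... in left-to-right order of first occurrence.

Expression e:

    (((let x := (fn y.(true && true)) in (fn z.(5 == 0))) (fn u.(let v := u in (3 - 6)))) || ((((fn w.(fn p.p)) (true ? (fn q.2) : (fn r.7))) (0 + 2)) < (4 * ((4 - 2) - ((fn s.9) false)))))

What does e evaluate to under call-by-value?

Answer: false

Derivation:
step 0: (((let x = (\y.(true && true)) in (\z.(5 == 0))) (\u.(let v = u in (3 - 6)))) || ((((\w.(\p.p)) (if true then (\q.2) else (\r.7))) (0 + 2)) < (4 * ((4 - 2) - ((\s.9) false)))))
step 1: [let@0.0] (((\z.(5 == 0)) (\u.(let v = u in (3 - 6)))) || ((((\w.(\p.p)) (if true then (\q.2) else (\r.7))) (0 + 2)) < (4 * ((4 - 2) - ((\s.9) false)))))
step 2: [beta@0] ((5 == 0) || ((((\w.(\p.p)) (if true then (\q.2) else (\r.7))) (0 + 2)) < (4 * ((4 - 2) - ((\s.9) false)))))
step 3: [delta@0] (false || ((((\w.(\p.p)) (if true then (\q.2) else (\r.7))) (0 + 2)) < (4 * ((4 - 2) - ((\s.9) false)))))
step 4: [if@1.0.0.1] (false || ((((\w.(\p.p)) (\q.2)) (0 + 2)) < (4 * ((4 - 2) - ((\s.9) false)))))
step 5: [beta@1.0.0] (false || (((\p.p) (0 + 2)) < (4 * ((4 - 2) - ((\s.9) false)))))
step 6: [delta@1.0.1] (false || (((\p.p) 2) < (4 * ((4 - 2) - ((\s.9) false)))))
step 7: [beta@1.0] (false || (2 < (4 * ((4 - 2) - ((\s.9) false)))))
step 8: [delta@1.1.1.0] (false || (2 < (4 * (2 - ((\s.9) false)))))
step 9: [beta@1.1.1.1] (false || (2 < (4 * (2 - 9))))
step 10: [delta@1.1.1] (false || (2 < (4 * -7)))
step 11: [delta@1.1] (false || (2 < -28))
step 12: [delta@1] (false || false)
step 13: [delta@root] false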